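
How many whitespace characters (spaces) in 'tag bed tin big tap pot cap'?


\s matches whitespace characters (spaces, tabs, etc.).
Text: 'tag bed tin big tap pot cap'
This text has 7 words separated by spaces.
Number of spaces = number of words - 1 = 7 - 1 = 6

6


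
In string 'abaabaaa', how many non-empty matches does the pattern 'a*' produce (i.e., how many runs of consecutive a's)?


Pattern 'a*' matches zero or more a's. We want non-empty runs of consecutive a's.
String: 'abaabaaa'
Walking through the string to find runs of a's:
  Run 1: positions 0-0 -> 'a'
  Run 2: positions 2-3 -> 'aa'
  Run 3: positions 5-7 -> 'aaa'
Non-empty runs found: ['a', 'aa', 'aaa']
Count: 3

3


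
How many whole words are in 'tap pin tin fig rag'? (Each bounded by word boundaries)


Word boundaries (\b) mark the start/end of each word.
Text: 'tap pin tin fig rag'
Splitting by whitespace:
  Word 1: 'tap'
  Word 2: 'pin'
  Word 3: 'tin'
  Word 4: 'fig'
  Word 5: 'rag'
Total whole words: 5

5


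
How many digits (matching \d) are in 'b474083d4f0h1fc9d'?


\d matches any digit 0-9.
Scanning 'b474083d4f0h1fc9d':
  pos 1: '4' -> DIGIT
  pos 2: '7' -> DIGIT
  pos 3: '4' -> DIGIT
  pos 4: '0' -> DIGIT
  pos 5: '8' -> DIGIT
  pos 6: '3' -> DIGIT
  pos 8: '4' -> DIGIT
  pos 10: '0' -> DIGIT
  pos 12: '1' -> DIGIT
  pos 15: '9' -> DIGIT
Digits found: ['4', '7', '4', '0', '8', '3', '4', '0', '1', '9']
Total: 10

10


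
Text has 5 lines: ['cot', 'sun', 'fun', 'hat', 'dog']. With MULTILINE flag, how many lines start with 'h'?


With MULTILINE flag, ^ matches the start of each line.
Lines: ['cot', 'sun', 'fun', 'hat', 'dog']
Checking which lines start with 'h':
  Line 1: 'cot' -> no
  Line 2: 'sun' -> no
  Line 3: 'fun' -> no
  Line 4: 'hat' -> MATCH
  Line 5: 'dog' -> no
Matching lines: ['hat']
Count: 1

1


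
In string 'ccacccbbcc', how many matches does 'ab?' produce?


Pattern 'ab?' matches 'a' optionally followed by 'b'.
String: 'ccacccbbcc'
Scanning left to right for 'a' then checking next char:
  Match 1: 'a' (a not followed by b)
Total matches: 1

1


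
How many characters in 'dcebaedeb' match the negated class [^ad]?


Negated class [^ad] matches any char NOT in {a, d}
Scanning 'dcebaedeb':
  pos 0: 'd' -> no (excluded)
  pos 1: 'c' -> MATCH
  pos 2: 'e' -> MATCH
  pos 3: 'b' -> MATCH
  pos 4: 'a' -> no (excluded)
  pos 5: 'e' -> MATCH
  pos 6: 'd' -> no (excluded)
  pos 7: 'e' -> MATCH
  pos 8: 'b' -> MATCH
Total matches: 6

6


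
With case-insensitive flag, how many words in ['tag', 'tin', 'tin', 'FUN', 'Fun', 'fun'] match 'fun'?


Case-insensitive matching: compare each word's lowercase form to 'fun'.
  'tag' -> lower='tag' -> no
  'tin' -> lower='tin' -> no
  'tin' -> lower='tin' -> no
  'FUN' -> lower='fun' -> MATCH
  'Fun' -> lower='fun' -> MATCH
  'fun' -> lower='fun' -> MATCH
Matches: ['FUN', 'Fun', 'fun']
Count: 3

3


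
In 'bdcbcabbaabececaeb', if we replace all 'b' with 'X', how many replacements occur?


re.sub('b', 'X', text) replaces every occurrence of 'b' with 'X'.
Text: 'bdcbcabbaabececaeb'
Scanning for 'b':
  pos 0: 'b' -> replacement #1
  pos 3: 'b' -> replacement #2
  pos 6: 'b' -> replacement #3
  pos 7: 'b' -> replacement #4
  pos 10: 'b' -> replacement #5
  pos 17: 'b' -> replacement #6
Total replacements: 6

6


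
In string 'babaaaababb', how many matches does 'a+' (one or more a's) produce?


Pattern 'a+' matches one or more consecutive a's.
String: 'babaaaababb'
Scanning for runs of a:
  Match 1: 'a' (length 1)
  Match 2: 'aaaa' (length 4)
  Match 3: 'a' (length 1)
Total matches: 3

3


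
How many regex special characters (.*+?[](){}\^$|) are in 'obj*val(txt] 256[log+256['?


Regex special characters are: . * + ? [ ] ( ) { } \ ^ $ |
Scanning 'obj*val(txt] 256[log+256[':
  pos 3: '*' -> SPECIAL
  pos 7: '(' -> SPECIAL
  pos 11: ']' -> SPECIAL
  pos 16: '[' -> SPECIAL
  pos 20: '+' -> SPECIAL
  pos 24: '[' -> SPECIAL
Special chars found: ['*', '(', ']', '[', '+', '[']
Total: 6

6


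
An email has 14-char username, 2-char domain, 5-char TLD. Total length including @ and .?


An email address has format: username@domain.tld
Username length: 14
'@' character: 1
Domain length: 2
'.' character: 1
TLD length: 5
Total = 14 + 1 + 2 + 1 + 5 = 23

23


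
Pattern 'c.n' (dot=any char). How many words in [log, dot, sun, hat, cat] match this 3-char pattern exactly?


Pattern 'c.n' means: starts with 'c', any single char, ends with 'n'.
Checking each word (must be exactly 3 chars):
  'log' (len=3): no
  'dot' (len=3): no
  'sun' (len=3): no
  'hat' (len=3): no
  'cat' (len=3): no
Matching words: []
Total: 0

0


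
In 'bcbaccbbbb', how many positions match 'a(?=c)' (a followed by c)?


Lookahead 'a(?=c)' matches 'a' only when followed by 'c'.
String: 'bcbaccbbbb'
Checking each position where char is 'a':
  pos 3: 'a' -> MATCH (next='c')
Matching positions: [3]
Count: 1

1


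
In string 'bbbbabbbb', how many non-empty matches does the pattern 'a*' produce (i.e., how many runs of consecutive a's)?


Pattern 'a*' matches zero or more a's. We want non-empty runs of consecutive a's.
String: 'bbbbabbbb'
Walking through the string to find runs of a's:
  Run 1: positions 4-4 -> 'a'
Non-empty runs found: ['a']
Count: 1

1


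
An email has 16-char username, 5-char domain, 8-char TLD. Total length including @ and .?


An email address has format: username@domain.tld
Username length: 16
'@' character: 1
Domain length: 5
'.' character: 1
TLD length: 8
Total = 16 + 1 + 5 + 1 + 8 = 31

31


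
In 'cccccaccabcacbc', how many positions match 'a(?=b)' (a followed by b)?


Lookahead 'a(?=b)' matches 'a' only when followed by 'b'.
String: 'cccccaccabcacbc'
Checking each position where char is 'a':
  pos 5: 'a' -> no (next='c')
  pos 8: 'a' -> MATCH (next='b')
  pos 11: 'a' -> no (next='c')
Matching positions: [8]
Count: 1

1


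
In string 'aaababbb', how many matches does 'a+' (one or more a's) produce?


Pattern 'a+' matches one or more consecutive a's.
String: 'aaababbb'
Scanning for runs of a:
  Match 1: 'aaa' (length 3)
  Match 2: 'a' (length 1)
Total matches: 2

2


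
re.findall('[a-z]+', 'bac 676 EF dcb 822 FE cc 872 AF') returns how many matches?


Pattern '[a-z]+' finds one or more lowercase letters.
Text: 'bac 676 EF dcb 822 FE cc 872 AF'
Scanning for matches:
  Match 1: 'bac'
  Match 2: 'dcb'
  Match 3: 'cc'
Total matches: 3

3


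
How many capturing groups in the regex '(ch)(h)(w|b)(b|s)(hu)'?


To count capturing groups, count each '(' that starts a group.
Pattern: '(ch)(h)(w|b)(b|s)(hu)'
Walking through the pattern:
  Position 0: '(' -> group #1
  Position 4: '(' -> group #2
  Position 7: '(' -> group #3
  Position 12: '(' -> group #4
  Position 17: '(' -> group #5
Total capturing groups: 5

5


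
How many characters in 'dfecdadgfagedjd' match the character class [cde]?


Character class [cde] matches any of: {c, d, e}
Scanning string 'dfecdadgfagedjd' character by character:
  pos 0: 'd' -> MATCH
  pos 1: 'f' -> no
  pos 2: 'e' -> MATCH
  pos 3: 'c' -> MATCH
  pos 4: 'd' -> MATCH
  pos 5: 'a' -> no
  pos 6: 'd' -> MATCH
  pos 7: 'g' -> no
  pos 8: 'f' -> no
  pos 9: 'a' -> no
  pos 10: 'g' -> no
  pos 11: 'e' -> MATCH
  pos 12: 'd' -> MATCH
  pos 13: 'j' -> no
  pos 14: 'd' -> MATCH
Total matches: 8

8


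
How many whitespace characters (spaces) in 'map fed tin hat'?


\s matches whitespace characters (spaces, tabs, etc.).
Text: 'map fed tin hat'
This text has 4 words separated by spaces.
Number of spaces = number of words - 1 = 4 - 1 = 3

3


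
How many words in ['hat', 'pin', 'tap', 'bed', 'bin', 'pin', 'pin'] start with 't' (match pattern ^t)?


Pattern ^t anchors to start of word. Check which words begin with 't':
  'hat' -> no
  'pin' -> no
  'tap' -> MATCH (starts with 't')
  'bed' -> no
  'bin' -> no
  'pin' -> no
  'pin' -> no
Matching words: ['tap']
Count: 1

1


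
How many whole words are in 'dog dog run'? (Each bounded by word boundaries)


Word boundaries (\b) mark the start/end of each word.
Text: 'dog dog run'
Splitting by whitespace:
  Word 1: 'dog'
  Word 2: 'dog'
  Word 3: 'run'
Total whole words: 3

3


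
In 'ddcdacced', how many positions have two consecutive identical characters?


Looking for consecutive identical characters in 'ddcdacced':
  pos 0-1: 'd' vs 'd' -> MATCH ('dd')
  pos 1-2: 'd' vs 'c' -> different
  pos 2-3: 'c' vs 'd' -> different
  pos 3-4: 'd' vs 'a' -> different
  pos 4-5: 'a' vs 'c' -> different
  pos 5-6: 'c' vs 'c' -> MATCH ('cc')
  pos 6-7: 'c' vs 'e' -> different
  pos 7-8: 'e' vs 'd' -> different
Consecutive identical pairs: ['dd', 'cc']
Count: 2

2


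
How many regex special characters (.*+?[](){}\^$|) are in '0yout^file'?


Regex special characters are: . * + ? [ ] ( ) { } \ ^ $ |
Scanning '0yout^file':
  pos 5: '^' -> SPECIAL
Special chars found: ['^']
Total: 1

1


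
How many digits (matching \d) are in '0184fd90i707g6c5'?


\d matches any digit 0-9.
Scanning '0184fd90i707g6c5':
  pos 0: '0' -> DIGIT
  pos 1: '1' -> DIGIT
  pos 2: '8' -> DIGIT
  pos 3: '4' -> DIGIT
  pos 6: '9' -> DIGIT
  pos 7: '0' -> DIGIT
  pos 9: '7' -> DIGIT
  pos 10: '0' -> DIGIT
  pos 11: '7' -> DIGIT
  pos 13: '6' -> DIGIT
  pos 15: '5' -> DIGIT
Digits found: ['0', '1', '8', '4', '9', '0', '7', '0', '7', '6', '5']
Total: 11

11


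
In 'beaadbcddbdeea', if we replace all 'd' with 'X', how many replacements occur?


re.sub('d', 'X', text) replaces every occurrence of 'd' with 'X'.
Text: 'beaadbcddbdeea'
Scanning for 'd':
  pos 4: 'd' -> replacement #1
  pos 7: 'd' -> replacement #2
  pos 8: 'd' -> replacement #3
  pos 10: 'd' -> replacement #4
Total replacements: 4

4


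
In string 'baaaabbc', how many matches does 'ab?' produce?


Pattern 'ab?' matches 'a' optionally followed by 'b'.
String: 'baaaabbc'
Scanning left to right for 'a' then checking next char:
  Match 1: 'a' (a not followed by b)
  Match 2: 'a' (a not followed by b)
  Match 3: 'a' (a not followed by b)
  Match 4: 'ab' (a followed by b)
Total matches: 4

4


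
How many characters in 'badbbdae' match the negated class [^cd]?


Negated class [^cd] matches any char NOT in {c, d}
Scanning 'badbbdae':
  pos 0: 'b' -> MATCH
  pos 1: 'a' -> MATCH
  pos 2: 'd' -> no (excluded)
  pos 3: 'b' -> MATCH
  pos 4: 'b' -> MATCH
  pos 5: 'd' -> no (excluded)
  pos 6: 'a' -> MATCH
  pos 7: 'e' -> MATCH
Total matches: 6

6


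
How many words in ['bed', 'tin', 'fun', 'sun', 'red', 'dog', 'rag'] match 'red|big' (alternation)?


Alternation 'red|big' matches either 'red' or 'big'.
Checking each word:
  'bed' -> no
  'tin' -> no
  'fun' -> no
  'sun' -> no
  'red' -> MATCH
  'dog' -> no
  'rag' -> no
Matches: ['red']
Count: 1

1


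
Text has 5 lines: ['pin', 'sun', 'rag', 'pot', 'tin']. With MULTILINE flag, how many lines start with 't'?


With MULTILINE flag, ^ matches the start of each line.
Lines: ['pin', 'sun', 'rag', 'pot', 'tin']
Checking which lines start with 't':
  Line 1: 'pin' -> no
  Line 2: 'sun' -> no
  Line 3: 'rag' -> no
  Line 4: 'pot' -> no
  Line 5: 'tin' -> MATCH
Matching lines: ['tin']
Count: 1

1


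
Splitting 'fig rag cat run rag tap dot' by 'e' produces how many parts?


Splitting by 'e' breaks the string at each occurrence of the separator.
Text: 'fig rag cat run rag tap dot'
Parts after split:
  Part 1: 'fig rag cat run rag tap dot'
Total parts: 1

1


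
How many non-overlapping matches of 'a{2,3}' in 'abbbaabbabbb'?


Pattern 'a{2,3}' matches between 2 and 3 consecutive a's (greedy).
String: 'abbbaabbabbb'
Finding runs of a's and applying greedy matching:
  Run at pos 0: 'a' (length 1)
  Run at pos 4: 'aa' (length 2)
  Run at pos 8: 'a' (length 1)
Matches: ['aa']
Count: 1

1


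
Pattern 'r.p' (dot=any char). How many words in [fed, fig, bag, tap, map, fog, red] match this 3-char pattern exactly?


Pattern 'r.p' means: starts with 'r', any single char, ends with 'p'.
Checking each word (must be exactly 3 chars):
  'fed' (len=3): no
  'fig' (len=3): no
  'bag' (len=3): no
  'tap' (len=3): no
  'map' (len=3): no
  'fog' (len=3): no
  'red' (len=3): no
Matching words: []
Total: 0

0


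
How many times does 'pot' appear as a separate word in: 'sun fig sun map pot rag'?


Scanning each word for exact match 'pot':
  Word 1: 'sun' -> no
  Word 2: 'fig' -> no
  Word 3: 'sun' -> no
  Word 4: 'map' -> no
  Word 5: 'pot' -> MATCH
  Word 6: 'rag' -> no
Total matches: 1

1


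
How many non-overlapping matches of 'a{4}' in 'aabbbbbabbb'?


Pattern 'a{4}' matches exactly 4 consecutive a's (greedy, non-overlapping).
String: 'aabbbbbabbb'
Scanning for runs of a's:
  Run at pos 0: 'aa' (length 2) -> 0 match(es)
  Run at pos 7: 'a' (length 1) -> 0 match(es)
Matches found: []
Total: 0

0


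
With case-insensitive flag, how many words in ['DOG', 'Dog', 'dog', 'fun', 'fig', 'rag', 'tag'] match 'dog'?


Case-insensitive matching: compare each word's lowercase form to 'dog'.
  'DOG' -> lower='dog' -> MATCH
  'Dog' -> lower='dog' -> MATCH
  'dog' -> lower='dog' -> MATCH
  'fun' -> lower='fun' -> no
  'fig' -> lower='fig' -> no
  'rag' -> lower='rag' -> no
  'tag' -> lower='tag' -> no
Matches: ['DOG', 'Dog', 'dog']
Count: 3

3


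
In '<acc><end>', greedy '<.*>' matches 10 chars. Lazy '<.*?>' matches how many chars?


Greedy '<.*>' tries to match as MUCH as possible.
Lazy '<.*?>' tries to match as LITTLE as possible.

String: '<acc><end>'
Greedy '<.*>' starts at first '<' and extends to the LAST '>': '<acc><end>' (10 chars)
Lazy '<.*?>' starts at first '<' and stops at the FIRST '>': '<acc>' (5 chars)

5


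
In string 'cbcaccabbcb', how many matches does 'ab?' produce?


Pattern 'ab?' matches 'a' optionally followed by 'b'.
String: 'cbcaccabbcb'
Scanning left to right for 'a' then checking next char:
  Match 1: 'a' (a not followed by b)
  Match 2: 'ab' (a followed by b)
Total matches: 2

2


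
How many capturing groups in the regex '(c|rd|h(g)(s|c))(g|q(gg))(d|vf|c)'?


To count capturing groups, count each '(' that starts a group.
Pattern: '(c|rd|h(g)(s|c))(g|q(gg))(d|vf|c)'
Walking through the pattern:
  Position 0: '(' -> group #1
  Position 7: '(' -> group #2
  Position 10: '(' -> group #3
  Position 16: '(' -> group #4
  Position 20: '(' -> group #5
  Position 25: '(' -> group #6
Total capturing groups: 6

6


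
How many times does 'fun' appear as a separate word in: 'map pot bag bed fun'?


Scanning each word for exact match 'fun':
  Word 1: 'map' -> no
  Word 2: 'pot' -> no
  Word 3: 'bag' -> no
  Word 4: 'bed' -> no
  Word 5: 'fun' -> MATCH
Total matches: 1

1


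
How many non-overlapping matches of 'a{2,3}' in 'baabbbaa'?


Pattern 'a{2,3}' matches between 2 and 3 consecutive a's (greedy).
String: 'baabbbaa'
Finding runs of a's and applying greedy matching:
  Run at pos 1: 'aa' (length 2)
  Run at pos 6: 'aa' (length 2)
Matches: ['aa', 'aa']
Count: 2

2


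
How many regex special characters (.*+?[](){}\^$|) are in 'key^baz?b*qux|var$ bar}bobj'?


Regex special characters are: . * + ? [ ] ( ) { } \ ^ $ |
Scanning 'key^baz?b*qux|var$ bar}bobj':
  pos 3: '^' -> SPECIAL
  pos 7: '?' -> SPECIAL
  pos 9: '*' -> SPECIAL
  pos 13: '|' -> SPECIAL
  pos 17: '$' -> SPECIAL
  pos 22: '}' -> SPECIAL
Special chars found: ['^', '?', '*', '|', '$', '}']
Total: 6

6


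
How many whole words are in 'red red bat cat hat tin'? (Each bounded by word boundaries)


Word boundaries (\b) mark the start/end of each word.
Text: 'red red bat cat hat tin'
Splitting by whitespace:
  Word 1: 'red'
  Word 2: 'red'
  Word 3: 'bat'
  Word 4: 'cat'
  Word 5: 'hat'
  Word 6: 'tin'
Total whole words: 6

6


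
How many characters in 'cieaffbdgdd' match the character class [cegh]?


Character class [cegh] matches any of: {c, e, g, h}
Scanning string 'cieaffbdgdd' character by character:
  pos 0: 'c' -> MATCH
  pos 1: 'i' -> no
  pos 2: 'e' -> MATCH
  pos 3: 'a' -> no
  pos 4: 'f' -> no
  pos 5: 'f' -> no
  pos 6: 'b' -> no
  pos 7: 'd' -> no
  pos 8: 'g' -> MATCH
  pos 9: 'd' -> no
  pos 10: 'd' -> no
Total matches: 3

3


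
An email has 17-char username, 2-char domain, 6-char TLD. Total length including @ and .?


An email address has format: username@domain.tld
Username length: 17
'@' character: 1
Domain length: 2
'.' character: 1
TLD length: 6
Total = 17 + 1 + 2 + 1 + 6 = 27

27


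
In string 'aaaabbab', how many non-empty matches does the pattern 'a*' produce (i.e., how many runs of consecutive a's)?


Pattern 'a*' matches zero or more a's. We want non-empty runs of consecutive a's.
String: 'aaaabbab'
Walking through the string to find runs of a's:
  Run 1: positions 0-3 -> 'aaaa'
  Run 2: positions 6-6 -> 'a'
Non-empty runs found: ['aaaa', 'a']
Count: 2

2


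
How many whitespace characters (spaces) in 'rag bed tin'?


\s matches whitespace characters (spaces, tabs, etc.).
Text: 'rag bed tin'
This text has 3 words separated by spaces.
Number of spaces = number of words - 1 = 3 - 1 = 2

2


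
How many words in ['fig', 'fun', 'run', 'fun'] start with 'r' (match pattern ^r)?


Pattern ^r anchors to start of word. Check which words begin with 'r':
  'fig' -> no
  'fun' -> no
  'run' -> MATCH (starts with 'r')
  'fun' -> no
Matching words: ['run']
Count: 1

1


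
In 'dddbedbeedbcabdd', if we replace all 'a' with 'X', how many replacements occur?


re.sub('a', 'X', text) replaces every occurrence of 'a' with 'X'.
Text: 'dddbedbeedbcabdd'
Scanning for 'a':
  pos 12: 'a' -> replacement #1
Total replacements: 1

1


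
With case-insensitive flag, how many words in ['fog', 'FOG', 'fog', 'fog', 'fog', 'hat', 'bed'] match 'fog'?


Case-insensitive matching: compare each word's lowercase form to 'fog'.
  'fog' -> lower='fog' -> MATCH
  'FOG' -> lower='fog' -> MATCH
  'fog' -> lower='fog' -> MATCH
  'fog' -> lower='fog' -> MATCH
  'fog' -> lower='fog' -> MATCH
  'hat' -> lower='hat' -> no
  'bed' -> lower='bed' -> no
Matches: ['fog', 'FOG', 'fog', 'fog', 'fog']
Count: 5

5


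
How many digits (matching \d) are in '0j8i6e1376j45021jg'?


\d matches any digit 0-9.
Scanning '0j8i6e1376j45021jg':
  pos 0: '0' -> DIGIT
  pos 2: '8' -> DIGIT
  pos 4: '6' -> DIGIT
  pos 6: '1' -> DIGIT
  pos 7: '3' -> DIGIT
  pos 8: '7' -> DIGIT
  pos 9: '6' -> DIGIT
  pos 11: '4' -> DIGIT
  pos 12: '5' -> DIGIT
  pos 13: '0' -> DIGIT
  pos 14: '2' -> DIGIT
  pos 15: '1' -> DIGIT
Digits found: ['0', '8', '6', '1', '3', '7', '6', '4', '5', '0', '2', '1']
Total: 12

12


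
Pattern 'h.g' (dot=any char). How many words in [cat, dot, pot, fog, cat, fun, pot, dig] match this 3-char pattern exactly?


Pattern 'h.g' means: starts with 'h', any single char, ends with 'g'.
Checking each word (must be exactly 3 chars):
  'cat' (len=3): no
  'dot' (len=3): no
  'pot' (len=3): no
  'fog' (len=3): no
  'cat' (len=3): no
  'fun' (len=3): no
  'pot' (len=3): no
  'dig' (len=3): no
Matching words: []
Total: 0

0


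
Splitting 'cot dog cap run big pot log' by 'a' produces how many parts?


Splitting by 'a' breaks the string at each occurrence of the separator.
Text: 'cot dog cap run big pot log'
Parts after split:
  Part 1: 'cot dog c'
  Part 2: 'p run big pot log'
Total parts: 2

2


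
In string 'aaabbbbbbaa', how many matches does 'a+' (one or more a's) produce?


Pattern 'a+' matches one or more consecutive a's.
String: 'aaabbbbbbaa'
Scanning for runs of a:
  Match 1: 'aaa' (length 3)
  Match 2: 'aa' (length 2)
Total matches: 2

2


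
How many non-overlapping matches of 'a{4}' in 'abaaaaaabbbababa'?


Pattern 'a{4}' matches exactly 4 consecutive a's (greedy, non-overlapping).
String: 'abaaaaaabbbababa'
Scanning for runs of a's:
  Run at pos 0: 'a' (length 1) -> 0 match(es)
  Run at pos 2: 'aaaaaa' (length 6) -> 1 match(es)
  Run at pos 11: 'a' (length 1) -> 0 match(es)
  Run at pos 13: 'a' (length 1) -> 0 match(es)
  Run at pos 15: 'a' (length 1) -> 0 match(es)
Matches found: ['aaaa']
Total: 1

1


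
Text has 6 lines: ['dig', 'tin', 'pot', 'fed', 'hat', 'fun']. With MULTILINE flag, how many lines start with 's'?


With MULTILINE flag, ^ matches the start of each line.
Lines: ['dig', 'tin', 'pot', 'fed', 'hat', 'fun']
Checking which lines start with 's':
  Line 1: 'dig' -> no
  Line 2: 'tin' -> no
  Line 3: 'pot' -> no
  Line 4: 'fed' -> no
  Line 5: 'hat' -> no
  Line 6: 'fun' -> no
Matching lines: []
Count: 0

0


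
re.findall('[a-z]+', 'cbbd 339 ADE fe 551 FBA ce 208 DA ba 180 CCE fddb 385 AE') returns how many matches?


Pattern '[a-z]+' finds one or more lowercase letters.
Text: 'cbbd 339 ADE fe 551 FBA ce 208 DA ba 180 CCE fddb 385 AE'
Scanning for matches:
  Match 1: 'cbbd'
  Match 2: 'fe'
  Match 3: 'ce'
  Match 4: 'ba'
  Match 5: 'fddb'
Total matches: 5

5


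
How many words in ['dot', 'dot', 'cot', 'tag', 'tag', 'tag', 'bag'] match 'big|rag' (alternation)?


Alternation 'big|rag' matches either 'big' or 'rag'.
Checking each word:
  'dot' -> no
  'dot' -> no
  'cot' -> no
  'tag' -> no
  'tag' -> no
  'tag' -> no
  'bag' -> no
Matches: []
Count: 0

0


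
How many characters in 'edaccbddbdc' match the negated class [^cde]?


Negated class [^cde] matches any char NOT in {c, d, e}
Scanning 'edaccbddbdc':
  pos 0: 'e' -> no (excluded)
  pos 1: 'd' -> no (excluded)
  pos 2: 'a' -> MATCH
  pos 3: 'c' -> no (excluded)
  pos 4: 'c' -> no (excluded)
  pos 5: 'b' -> MATCH
  pos 6: 'd' -> no (excluded)
  pos 7: 'd' -> no (excluded)
  pos 8: 'b' -> MATCH
  pos 9: 'd' -> no (excluded)
  pos 10: 'c' -> no (excluded)
Total matches: 3

3


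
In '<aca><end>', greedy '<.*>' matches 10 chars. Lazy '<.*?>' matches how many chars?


Greedy '<.*>' tries to match as MUCH as possible.
Lazy '<.*?>' tries to match as LITTLE as possible.

String: '<aca><end>'
Greedy '<.*>' starts at first '<' and extends to the LAST '>': '<aca><end>' (10 chars)
Lazy '<.*?>' starts at first '<' and stops at the FIRST '>': '<aca>' (5 chars)

5


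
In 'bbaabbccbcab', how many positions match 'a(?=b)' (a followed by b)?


Lookahead 'a(?=b)' matches 'a' only when followed by 'b'.
String: 'bbaabbccbcab'
Checking each position where char is 'a':
  pos 2: 'a' -> no (next='a')
  pos 3: 'a' -> MATCH (next='b')
  pos 10: 'a' -> MATCH (next='b')
Matching positions: [3, 10]
Count: 2

2


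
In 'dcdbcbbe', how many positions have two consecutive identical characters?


Looking for consecutive identical characters in 'dcdbcbbe':
  pos 0-1: 'd' vs 'c' -> different
  pos 1-2: 'c' vs 'd' -> different
  pos 2-3: 'd' vs 'b' -> different
  pos 3-4: 'b' vs 'c' -> different
  pos 4-5: 'c' vs 'b' -> different
  pos 5-6: 'b' vs 'b' -> MATCH ('bb')
  pos 6-7: 'b' vs 'e' -> different
Consecutive identical pairs: ['bb']
Count: 1

1


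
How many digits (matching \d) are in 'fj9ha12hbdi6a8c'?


\d matches any digit 0-9.
Scanning 'fj9ha12hbdi6a8c':
  pos 2: '9' -> DIGIT
  pos 5: '1' -> DIGIT
  pos 6: '2' -> DIGIT
  pos 11: '6' -> DIGIT
  pos 13: '8' -> DIGIT
Digits found: ['9', '1', '2', '6', '8']
Total: 5

5


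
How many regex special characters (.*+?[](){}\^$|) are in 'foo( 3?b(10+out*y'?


Regex special characters are: . * + ? [ ] ( ) { } \ ^ $ |
Scanning 'foo( 3?b(10+out*y':
  pos 3: '(' -> SPECIAL
  pos 6: '?' -> SPECIAL
  pos 8: '(' -> SPECIAL
  pos 11: '+' -> SPECIAL
  pos 15: '*' -> SPECIAL
Special chars found: ['(', '?', '(', '+', '*']
Total: 5

5


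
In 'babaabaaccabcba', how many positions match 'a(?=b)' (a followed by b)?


Lookahead 'a(?=b)' matches 'a' only when followed by 'b'.
String: 'babaabaaccabcba'
Checking each position where char is 'a':
  pos 1: 'a' -> MATCH (next='b')
  pos 3: 'a' -> no (next='a')
  pos 4: 'a' -> MATCH (next='b')
  pos 6: 'a' -> no (next='a')
  pos 7: 'a' -> no (next='c')
  pos 10: 'a' -> MATCH (next='b')
Matching positions: [1, 4, 10]
Count: 3

3


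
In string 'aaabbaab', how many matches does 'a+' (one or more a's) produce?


Pattern 'a+' matches one or more consecutive a's.
String: 'aaabbaab'
Scanning for runs of a:
  Match 1: 'aaa' (length 3)
  Match 2: 'aa' (length 2)
Total matches: 2

2


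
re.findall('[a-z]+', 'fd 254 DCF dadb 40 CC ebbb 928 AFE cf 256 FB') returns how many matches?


Pattern '[a-z]+' finds one or more lowercase letters.
Text: 'fd 254 DCF dadb 40 CC ebbb 928 AFE cf 256 FB'
Scanning for matches:
  Match 1: 'fd'
  Match 2: 'dadb'
  Match 3: 'ebbb'
  Match 4: 'cf'
Total matches: 4

4


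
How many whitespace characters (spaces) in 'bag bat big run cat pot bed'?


\s matches whitespace characters (spaces, tabs, etc.).
Text: 'bag bat big run cat pot bed'
This text has 7 words separated by spaces.
Number of spaces = number of words - 1 = 7 - 1 = 6

6


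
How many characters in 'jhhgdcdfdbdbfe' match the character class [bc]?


Character class [bc] matches any of: {b, c}
Scanning string 'jhhgdcdfdbdbfe' character by character:
  pos 0: 'j' -> no
  pos 1: 'h' -> no
  pos 2: 'h' -> no
  pos 3: 'g' -> no
  pos 4: 'd' -> no
  pos 5: 'c' -> MATCH
  pos 6: 'd' -> no
  pos 7: 'f' -> no
  pos 8: 'd' -> no
  pos 9: 'b' -> MATCH
  pos 10: 'd' -> no
  pos 11: 'b' -> MATCH
  pos 12: 'f' -> no
  pos 13: 'e' -> no
Total matches: 3

3


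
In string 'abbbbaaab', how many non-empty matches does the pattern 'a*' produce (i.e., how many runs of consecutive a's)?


Pattern 'a*' matches zero or more a's. We want non-empty runs of consecutive a's.
String: 'abbbbaaab'
Walking through the string to find runs of a's:
  Run 1: positions 0-0 -> 'a'
  Run 2: positions 5-7 -> 'aaa'
Non-empty runs found: ['a', 'aaa']
Count: 2

2


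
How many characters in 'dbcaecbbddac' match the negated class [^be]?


Negated class [^be] matches any char NOT in {b, e}
Scanning 'dbcaecbbddac':
  pos 0: 'd' -> MATCH
  pos 1: 'b' -> no (excluded)
  pos 2: 'c' -> MATCH
  pos 3: 'a' -> MATCH
  pos 4: 'e' -> no (excluded)
  pos 5: 'c' -> MATCH
  pos 6: 'b' -> no (excluded)
  pos 7: 'b' -> no (excluded)
  pos 8: 'd' -> MATCH
  pos 9: 'd' -> MATCH
  pos 10: 'a' -> MATCH
  pos 11: 'c' -> MATCH
Total matches: 8

8


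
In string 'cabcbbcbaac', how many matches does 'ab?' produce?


Pattern 'ab?' matches 'a' optionally followed by 'b'.
String: 'cabcbbcbaac'
Scanning left to right for 'a' then checking next char:
  Match 1: 'ab' (a followed by b)
  Match 2: 'a' (a not followed by b)
  Match 3: 'a' (a not followed by b)
Total matches: 3

3


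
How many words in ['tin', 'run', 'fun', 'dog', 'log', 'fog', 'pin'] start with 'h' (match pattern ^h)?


Pattern ^h anchors to start of word. Check which words begin with 'h':
  'tin' -> no
  'run' -> no
  'fun' -> no
  'dog' -> no
  'log' -> no
  'fog' -> no
  'pin' -> no
Matching words: []
Count: 0

0


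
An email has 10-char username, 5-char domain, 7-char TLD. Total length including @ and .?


An email address has format: username@domain.tld
Username length: 10
'@' character: 1
Domain length: 5
'.' character: 1
TLD length: 7
Total = 10 + 1 + 5 + 1 + 7 = 24

24


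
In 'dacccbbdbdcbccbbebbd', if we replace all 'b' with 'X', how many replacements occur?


re.sub('b', 'X', text) replaces every occurrence of 'b' with 'X'.
Text: 'dacccbbdbdcbccbbebbd'
Scanning for 'b':
  pos 5: 'b' -> replacement #1
  pos 6: 'b' -> replacement #2
  pos 8: 'b' -> replacement #3
  pos 11: 'b' -> replacement #4
  pos 14: 'b' -> replacement #5
  pos 15: 'b' -> replacement #6
  pos 17: 'b' -> replacement #7
  pos 18: 'b' -> replacement #8
Total replacements: 8

8


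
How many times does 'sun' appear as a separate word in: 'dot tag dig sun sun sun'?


Scanning each word for exact match 'sun':
  Word 1: 'dot' -> no
  Word 2: 'tag' -> no
  Word 3: 'dig' -> no
  Word 4: 'sun' -> MATCH
  Word 5: 'sun' -> MATCH
  Word 6: 'sun' -> MATCH
Total matches: 3

3


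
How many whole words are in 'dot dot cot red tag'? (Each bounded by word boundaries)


Word boundaries (\b) mark the start/end of each word.
Text: 'dot dot cot red tag'
Splitting by whitespace:
  Word 1: 'dot'
  Word 2: 'dot'
  Word 3: 'cot'
  Word 4: 'red'
  Word 5: 'tag'
Total whole words: 5

5


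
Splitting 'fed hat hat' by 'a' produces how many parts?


Splitting by 'a' breaks the string at each occurrence of the separator.
Text: 'fed hat hat'
Parts after split:
  Part 1: 'fed h'
  Part 2: 't h'
  Part 3: 't'
Total parts: 3

3


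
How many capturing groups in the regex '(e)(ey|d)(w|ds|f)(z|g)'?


To count capturing groups, count each '(' that starts a group.
Pattern: '(e)(ey|d)(w|ds|f)(z|g)'
Walking through the pattern:
  Position 0: '(' -> group #1
  Position 3: '(' -> group #2
  Position 9: '(' -> group #3
  Position 17: '(' -> group #4
Total capturing groups: 4

4


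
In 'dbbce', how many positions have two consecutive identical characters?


Looking for consecutive identical characters in 'dbbce':
  pos 0-1: 'd' vs 'b' -> different
  pos 1-2: 'b' vs 'b' -> MATCH ('bb')
  pos 2-3: 'b' vs 'c' -> different
  pos 3-4: 'c' vs 'e' -> different
Consecutive identical pairs: ['bb']
Count: 1

1


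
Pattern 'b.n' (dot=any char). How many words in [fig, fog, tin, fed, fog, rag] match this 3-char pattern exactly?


Pattern 'b.n' means: starts with 'b', any single char, ends with 'n'.
Checking each word (must be exactly 3 chars):
  'fig' (len=3): no
  'fog' (len=3): no
  'tin' (len=3): no
  'fed' (len=3): no
  'fog' (len=3): no
  'rag' (len=3): no
Matching words: []
Total: 0

0


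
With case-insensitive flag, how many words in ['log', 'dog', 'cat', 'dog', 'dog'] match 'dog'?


Case-insensitive matching: compare each word's lowercase form to 'dog'.
  'log' -> lower='log' -> no
  'dog' -> lower='dog' -> MATCH
  'cat' -> lower='cat' -> no
  'dog' -> lower='dog' -> MATCH
  'dog' -> lower='dog' -> MATCH
Matches: ['dog', 'dog', 'dog']
Count: 3

3


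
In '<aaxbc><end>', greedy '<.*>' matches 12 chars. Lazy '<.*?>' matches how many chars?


Greedy '<.*>' tries to match as MUCH as possible.
Lazy '<.*?>' tries to match as LITTLE as possible.

String: '<aaxbc><end>'
Greedy '<.*>' starts at first '<' and extends to the LAST '>': '<aaxbc><end>' (12 chars)
Lazy '<.*?>' starts at first '<' and stops at the FIRST '>': '<aaxbc>' (7 chars)

7


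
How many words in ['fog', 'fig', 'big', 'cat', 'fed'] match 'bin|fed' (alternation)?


Alternation 'bin|fed' matches either 'bin' or 'fed'.
Checking each word:
  'fog' -> no
  'fig' -> no
  'big' -> no
  'cat' -> no
  'fed' -> MATCH
Matches: ['fed']
Count: 1

1


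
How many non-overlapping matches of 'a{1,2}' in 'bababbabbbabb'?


Pattern 'a{1,2}' matches between 1 and 2 consecutive a's (greedy).
String: 'bababbabbbabb'
Finding runs of a's and applying greedy matching:
  Run at pos 1: 'a' (length 1)
  Run at pos 3: 'a' (length 1)
  Run at pos 6: 'a' (length 1)
  Run at pos 10: 'a' (length 1)
Matches: ['a', 'a', 'a', 'a']
Count: 4

4


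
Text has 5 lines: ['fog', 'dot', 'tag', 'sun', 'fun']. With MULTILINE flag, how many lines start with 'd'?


With MULTILINE flag, ^ matches the start of each line.
Lines: ['fog', 'dot', 'tag', 'sun', 'fun']
Checking which lines start with 'd':
  Line 1: 'fog' -> no
  Line 2: 'dot' -> MATCH
  Line 3: 'tag' -> no
  Line 4: 'sun' -> no
  Line 5: 'fun' -> no
Matching lines: ['dot']
Count: 1

1


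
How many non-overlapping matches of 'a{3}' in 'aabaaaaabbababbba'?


Pattern 'a{3}' matches exactly 3 consecutive a's (greedy, non-overlapping).
String: 'aabaaaaabbababbba'
Scanning for runs of a's:
  Run at pos 0: 'aa' (length 2) -> 0 match(es)
  Run at pos 3: 'aaaaa' (length 5) -> 1 match(es)
  Run at pos 10: 'a' (length 1) -> 0 match(es)
  Run at pos 12: 'a' (length 1) -> 0 match(es)
  Run at pos 16: 'a' (length 1) -> 0 match(es)
Matches found: ['aaa']
Total: 1

1


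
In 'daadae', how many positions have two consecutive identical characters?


Looking for consecutive identical characters in 'daadae':
  pos 0-1: 'd' vs 'a' -> different
  pos 1-2: 'a' vs 'a' -> MATCH ('aa')
  pos 2-3: 'a' vs 'd' -> different
  pos 3-4: 'd' vs 'a' -> different
  pos 4-5: 'a' vs 'e' -> different
Consecutive identical pairs: ['aa']
Count: 1

1


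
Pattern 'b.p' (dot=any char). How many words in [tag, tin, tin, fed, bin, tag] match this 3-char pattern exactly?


Pattern 'b.p' means: starts with 'b', any single char, ends with 'p'.
Checking each word (must be exactly 3 chars):
  'tag' (len=3): no
  'tin' (len=3): no
  'tin' (len=3): no
  'fed' (len=3): no
  'bin' (len=3): no
  'tag' (len=3): no
Matching words: []
Total: 0

0


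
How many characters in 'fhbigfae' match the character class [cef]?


Character class [cef] matches any of: {c, e, f}
Scanning string 'fhbigfae' character by character:
  pos 0: 'f' -> MATCH
  pos 1: 'h' -> no
  pos 2: 'b' -> no
  pos 3: 'i' -> no
  pos 4: 'g' -> no
  pos 5: 'f' -> MATCH
  pos 6: 'a' -> no
  pos 7: 'e' -> MATCH
Total matches: 3

3


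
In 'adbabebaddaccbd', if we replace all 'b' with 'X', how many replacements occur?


re.sub('b', 'X', text) replaces every occurrence of 'b' with 'X'.
Text: 'adbabebaddaccbd'
Scanning for 'b':
  pos 2: 'b' -> replacement #1
  pos 4: 'b' -> replacement #2
  pos 6: 'b' -> replacement #3
  pos 13: 'b' -> replacement #4
Total replacements: 4

4


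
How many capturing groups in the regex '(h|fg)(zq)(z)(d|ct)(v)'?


To count capturing groups, count each '(' that starts a group.
Pattern: '(h|fg)(zq)(z)(d|ct)(v)'
Walking through the pattern:
  Position 0: '(' -> group #1
  Position 6: '(' -> group #2
  Position 10: '(' -> group #3
  Position 13: '(' -> group #4
  Position 19: '(' -> group #5
Total capturing groups: 5

5


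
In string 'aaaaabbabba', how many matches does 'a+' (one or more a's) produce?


Pattern 'a+' matches one or more consecutive a's.
String: 'aaaaabbabba'
Scanning for runs of a:
  Match 1: 'aaaaa' (length 5)
  Match 2: 'a' (length 1)
  Match 3: 'a' (length 1)
Total matches: 3

3


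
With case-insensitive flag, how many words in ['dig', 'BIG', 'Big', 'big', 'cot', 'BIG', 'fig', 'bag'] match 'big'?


Case-insensitive matching: compare each word's lowercase form to 'big'.
  'dig' -> lower='dig' -> no
  'BIG' -> lower='big' -> MATCH
  'Big' -> lower='big' -> MATCH
  'big' -> lower='big' -> MATCH
  'cot' -> lower='cot' -> no
  'BIG' -> lower='big' -> MATCH
  'fig' -> lower='fig' -> no
  'bag' -> lower='bag' -> no
Matches: ['BIG', 'Big', 'big', 'BIG']
Count: 4

4


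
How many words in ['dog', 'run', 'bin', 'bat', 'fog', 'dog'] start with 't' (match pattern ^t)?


Pattern ^t anchors to start of word. Check which words begin with 't':
  'dog' -> no
  'run' -> no
  'bin' -> no
  'bat' -> no
  'fog' -> no
  'dog' -> no
Matching words: []
Count: 0

0


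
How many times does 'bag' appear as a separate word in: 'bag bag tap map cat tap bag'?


Scanning each word for exact match 'bag':
  Word 1: 'bag' -> MATCH
  Word 2: 'bag' -> MATCH
  Word 3: 'tap' -> no
  Word 4: 'map' -> no
  Word 5: 'cat' -> no
  Word 6: 'tap' -> no
  Word 7: 'bag' -> MATCH
Total matches: 3

3


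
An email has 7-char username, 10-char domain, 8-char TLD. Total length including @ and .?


An email address has format: username@domain.tld
Username length: 7
'@' character: 1
Domain length: 10
'.' character: 1
TLD length: 8
Total = 7 + 1 + 10 + 1 + 8 = 27

27


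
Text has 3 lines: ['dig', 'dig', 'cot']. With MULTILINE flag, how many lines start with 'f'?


With MULTILINE flag, ^ matches the start of each line.
Lines: ['dig', 'dig', 'cot']
Checking which lines start with 'f':
  Line 1: 'dig' -> no
  Line 2: 'dig' -> no
  Line 3: 'cot' -> no
Matching lines: []
Count: 0

0


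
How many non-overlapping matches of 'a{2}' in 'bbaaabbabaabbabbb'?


Pattern 'a{2}' matches exactly 2 consecutive a's (greedy, non-overlapping).
String: 'bbaaabbabaabbabbb'
Scanning for runs of a's:
  Run at pos 2: 'aaa' (length 3) -> 1 match(es)
  Run at pos 7: 'a' (length 1) -> 0 match(es)
  Run at pos 9: 'aa' (length 2) -> 1 match(es)
  Run at pos 13: 'a' (length 1) -> 0 match(es)
Matches found: ['aa', 'aa']
Total: 2

2


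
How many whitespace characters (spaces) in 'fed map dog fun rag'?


\s matches whitespace characters (spaces, tabs, etc.).
Text: 'fed map dog fun rag'
This text has 5 words separated by spaces.
Number of spaces = number of words - 1 = 5 - 1 = 4

4


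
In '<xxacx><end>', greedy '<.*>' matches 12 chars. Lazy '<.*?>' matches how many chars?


Greedy '<.*>' tries to match as MUCH as possible.
Lazy '<.*?>' tries to match as LITTLE as possible.

String: '<xxacx><end>'
Greedy '<.*>' starts at first '<' and extends to the LAST '>': '<xxacx><end>' (12 chars)
Lazy '<.*?>' starts at first '<' and stops at the FIRST '>': '<xxacx>' (7 chars)

7


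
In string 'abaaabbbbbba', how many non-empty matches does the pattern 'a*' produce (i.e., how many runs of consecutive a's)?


Pattern 'a*' matches zero or more a's. We want non-empty runs of consecutive a's.
String: 'abaaabbbbbba'
Walking through the string to find runs of a's:
  Run 1: positions 0-0 -> 'a'
  Run 2: positions 2-4 -> 'aaa'
  Run 3: positions 11-11 -> 'a'
Non-empty runs found: ['a', 'aaa', 'a']
Count: 3

3


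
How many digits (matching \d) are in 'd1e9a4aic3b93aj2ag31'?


\d matches any digit 0-9.
Scanning 'd1e9a4aic3b93aj2ag31':
  pos 1: '1' -> DIGIT
  pos 3: '9' -> DIGIT
  pos 5: '4' -> DIGIT
  pos 9: '3' -> DIGIT
  pos 11: '9' -> DIGIT
  pos 12: '3' -> DIGIT
  pos 15: '2' -> DIGIT
  pos 18: '3' -> DIGIT
  pos 19: '1' -> DIGIT
Digits found: ['1', '9', '4', '3', '9', '3', '2', '3', '1']
Total: 9

9


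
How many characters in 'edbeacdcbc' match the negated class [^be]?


Negated class [^be] matches any char NOT in {b, e}
Scanning 'edbeacdcbc':
  pos 0: 'e' -> no (excluded)
  pos 1: 'd' -> MATCH
  pos 2: 'b' -> no (excluded)
  pos 3: 'e' -> no (excluded)
  pos 4: 'a' -> MATCH
  pos 5: 'c' -> MATCH
  pos 6: 'd' -> MATCH
  pos 7: 'c' -> MATCH
  pos 8: 'b' -> no (excluded)
  pos 9: 'c' -> MATCH
Total matches: 6

6


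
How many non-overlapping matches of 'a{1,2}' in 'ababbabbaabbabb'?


Pattern 'a{1,2}' matches between 1 and 2 consecutive a's (greedy).
String: 'ababbabbaabbabb'
Finding runs of a's and applying greedy matching:
  Run at pos 0: 'a' (length 1)
  Run at pos 2: 'a' (length 1)
  Run at pos 5: 'a' (length 1)
  Run at pos 8: 'aa' (length 2)
  Run at pos 12: 'a' (length 1)
Matches: ['a', 'a', 'a', 'aa', 'a']
Count: 5

5


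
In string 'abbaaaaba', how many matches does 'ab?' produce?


Pattern 'ab?' matches 'a' optionally followed by 'b'.
String: 'abbaaaaba'
Scanning left to right for 'a' then checking next char:
  Match 1: 'ab' (a followed by b)
  Match 2: 'a' (a not followed by b)
  Match 3: 'a' (a not followed by b)
  Match 4: 'a' (a not followed by b)
  Match 5: 'ab' (a followed by b)
  Match 6: 'a' (a not followed by b)
Total matches: 6

6


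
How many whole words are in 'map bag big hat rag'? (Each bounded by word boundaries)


Word boundaries (\b) mark the start/end of each word.
Text: 'map bag big hat rag'
Splitting by whitespace:
  Word 1: 'map'
  Word 2: 'bag'
  Word 3: 'big'
  Word 4: 'hat'
  Word 5: 'rag'
Total whole words: 5

5


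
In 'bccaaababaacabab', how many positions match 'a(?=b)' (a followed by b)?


Lookahead 'a(?=b)' matches 'a' only when followed by 'b'.
String: 'bccaaababaacabab'
Checking each position where char is 'a':
  pos 3: 'a' -> no (next='a')
  pos 4: 'a' -> no (next='a')
  pos 5: 'a' -> MATCH (next='b')
  pos 7: 'a' -> MATCH (next='b')
  pos 9: 'a' -> no (next='a')
  pos 10: 'a' -> no (next='c')
  pos 12: 'a' -> MATCH (next='b')
  pos 14: 'a' -> MATCH (next='b')
Matching positions: [5, 7, 12, 14]
Count: 4

4


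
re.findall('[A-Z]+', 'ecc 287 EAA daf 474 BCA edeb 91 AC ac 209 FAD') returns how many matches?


Pattern '[A-Z]+' finds one or more uppercase letters.
Text: 'ecc 287 EAA daf 474 BCA edeb 91 AC ac 209 FAD'
Scanning for matches:
  Match 1: 'EAA'
  Match 2: 'BCA'
  Match 3: 'AC'
  Match 4: 'FAD'
Total matches: 4

4


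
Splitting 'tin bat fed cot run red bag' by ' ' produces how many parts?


Splitting by ' ' breaks the string at each occurrence of the separator.
Text: 'tin bat fed cot run red bag'
Parts after split:
  Part 1: 'tin'
  Part 2: 'bat'
  Part 3: 'fed'
  Part 4: 'cot'
  Part 5: 'run'
  Part 6: 'red'
  Part 7: 'bag'
Total parts: 7

7
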